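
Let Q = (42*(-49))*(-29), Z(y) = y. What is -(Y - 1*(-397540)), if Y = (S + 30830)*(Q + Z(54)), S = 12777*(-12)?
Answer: 7316904044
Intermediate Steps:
Q = 59682 (Q = -2058*(-29) = 59682)
S = -153324
Y = -7317301584 (Y = (-153324 + 30830)*(59682 + 54) = -122494*59736 = -7317301584)
-(Y - 1*(-397540)) = -(-7317301584 - 1*(-397540)) = -(-7317301584 + 397540) = -1*(-7316904044) = 7316904044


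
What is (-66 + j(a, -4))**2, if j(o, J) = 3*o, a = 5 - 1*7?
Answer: 5184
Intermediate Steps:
a = -2 (a = 5 - 7 = -2)
(-66 + j(a, -4))**2 = (-66 + 3*(-2))**2 = (-66 - 6)**2 = (-72)**2 = 5184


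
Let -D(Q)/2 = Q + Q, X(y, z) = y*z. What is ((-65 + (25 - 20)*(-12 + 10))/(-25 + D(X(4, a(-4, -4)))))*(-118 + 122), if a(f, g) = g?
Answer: -100/13 ≈ -7.6923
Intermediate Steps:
D(Q) = -4*Q (D(Q) = -2*(Q + Q) = -4*Q)
((-65 + (25 - 20)*(-12 + 10))/(-25 + D(X(4, a(-4, -4)))))*(-118 + 122) = ((-65 + (25 - 20)*(-12 + 10))/(-25 - 16*(-4)))*(-118 + 122) = ((-65 + 5*(-2))/(-25 - 4*(-16)))*4 = ((-65 - 10)/(-25 + 64))*4 = -75/39*4 = -75*1/39*4 = -25/13*4 = -100/13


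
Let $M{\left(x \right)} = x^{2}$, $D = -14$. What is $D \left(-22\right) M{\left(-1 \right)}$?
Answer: $308$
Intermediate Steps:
$D \left(-22\right) M{\left(-1 \right)} = \left(-14\right) \left(-22\right) \left(-1\right)^{2} = 308 \cdot 1 = 308$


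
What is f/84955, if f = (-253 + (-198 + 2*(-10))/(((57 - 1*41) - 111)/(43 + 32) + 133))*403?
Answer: -7799569/6456580 ≈ -1.2080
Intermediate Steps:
f = -7799569/76 (f = (-253 + (-198 - 20)/(((57 - 41) - 111)/75 + 133))*403 = (-253 - 218/((16 - 111)*(1/75) + 133))*403 = (-253 - 218/(-95*1/75 + 133))*403 = (-253 - 218/(-19/15 + 133))*403 = (-253 - 218/1976/15)*403 = (-253 - 218*15/1976)*403 = (-253 - 1635/988)*403 = -251599/988*403 = -7799569/76 ≈ -1.0263e+5)
f/84955 = -7799569/76/84955 = -7799569/76*1/84955 = -7799569/6456580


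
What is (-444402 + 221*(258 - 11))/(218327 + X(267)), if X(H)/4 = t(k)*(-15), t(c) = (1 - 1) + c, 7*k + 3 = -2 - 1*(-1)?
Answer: -2728705/1528529 ≈ -1.7852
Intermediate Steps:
k = -4/7 (k = -3/7 + (-2 - 1*(-1))/7 = -3/7 + (-2 + 1)/7 = -3/7 + (1/7)*(-1) = -3/7 - 1/7 = -4/7 ≈ -0.57143)
t(c) = c (t(c) = 0 + c = c)
X(H) = 240/7 (X(H) = 4*(-4/7*(-15)) = 4*(60/7) = 240/7)
(-444402 + 221*(258 - 11))/(218327 + X(267)) = (-444402 + 221*(258 - 11))/(218327 + 240/7) = (-444402 + 221*247)/(1528529/7) = (-444402 + 54587)*(7/1528529) = -389815*7/1528529 = -2728705/1528529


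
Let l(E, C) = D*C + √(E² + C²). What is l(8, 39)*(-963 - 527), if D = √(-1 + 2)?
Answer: -58110 - 1490*√1585 ≈ -1.1743e+5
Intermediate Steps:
D = 1 (D = √1 = 1)
l(E, C) = C + √(C² + E²) (l(E, C) = 1*C + √(E² + C²) = C + √(C² + E²))
l(8, 39)*(-963 - 527) = (39 + √(39² + 8²))*(-963 - 527) = (39 + √(1521 + 64))*(-1490) = (39 + √1585)*(-1490) = -58110 - 1490*√1585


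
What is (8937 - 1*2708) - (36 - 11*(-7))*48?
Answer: 805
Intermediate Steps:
(8937 - 1*2708) - (36 - 11*(-7))*48 = (8937 - 2708) - (36 + 77)*48 = 6229 - 113*48 = 6229 - 1*5424 = 6229 - 5424 = 805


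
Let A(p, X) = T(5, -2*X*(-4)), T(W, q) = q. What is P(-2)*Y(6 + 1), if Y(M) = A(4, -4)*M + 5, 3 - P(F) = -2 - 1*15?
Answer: -4380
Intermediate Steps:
P(F) = 20 (P(F) = 3 - (-2 - 1*15) = 3 - (-2 - 15) = 3 - 1*(-17) = 3 + 17 = 20)
A(p, X) = 8*X (A(p, X) = -2*X*(-4) = 8*X)
Y(M) = 5 - 32*M (Y(M) = (8*(-4))*M + 5 = -32*M + 5 = 5 - 32*M)
P(-2)*Y(6 + 1) = 20*(5 - 32*(6 + 1)) = 20*(5 - 32*7) = 20*(5 - 224) = 20*(-219) = -4380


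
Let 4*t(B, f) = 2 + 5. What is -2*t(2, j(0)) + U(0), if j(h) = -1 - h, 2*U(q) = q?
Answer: -7/2 ≈ -3.5000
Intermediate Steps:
U(q) = q/2
t(B, f) = 7/4 (t(B, f) = (2 + 5)/4 = (1/4)*7 = 7/4)
-2*t(2, j(0)) + U(0) = -2*7/4 + (1/2)*0 = -7/2 + 0 = -7/2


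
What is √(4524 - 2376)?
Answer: 2*√537 ≈ 46.346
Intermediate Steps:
√(4524 - 2376) = √2148 = 2*√537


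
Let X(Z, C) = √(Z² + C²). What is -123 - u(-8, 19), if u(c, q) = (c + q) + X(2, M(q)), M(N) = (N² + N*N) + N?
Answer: -134 - √549085 ≈ -875.00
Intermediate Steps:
M(N) = N + 2*N² (M(N) = (N² + N²) + N = 2*N² + N = N + 2*N²)
X(Z, C) = √(C² + Z²)
u(c, q) = c + q + √(4 + q²*(1 + 2*q)²) (u(c, q) = (c + q) + √((q*(1 + 2*q))² + 2²) = (c + q) + √(q²*(1 + 2*q)² + 4) = (c + q) + √(4 + q²*(1 + 2*q)²) = c + q + √(4 + q²*(1 + 2*q)²))
-123 - u(-8, 19) = -123 - (-8 + 19 + √(4 + 19²*(1 + 2*19)²)) = -123 - (-8 + 19 + √(4 + 361*(1 + 38)²)) = -123 - (-8 + 19 + √(4 + 361*39²)) = -123 - (-8 + 19 + √(4 + 361*1521)) = -123 - (-8 + 19 + √(4 + 549081)) = -123 - (-8 + 19 + √549085) = -123 - (11 + √549085) = -123 + (-11 - √549085) = -134 - √549085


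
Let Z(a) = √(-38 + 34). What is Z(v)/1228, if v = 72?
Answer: I/614 ≈ 0.0016287*I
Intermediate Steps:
Z(a) = 2*I (Z(a) = √(-4) = 2*I)
Z(v)/1228 = (2*I)/1228 = (2*I)*(1/1228) = I/614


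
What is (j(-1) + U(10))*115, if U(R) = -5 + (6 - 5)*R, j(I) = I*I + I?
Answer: 575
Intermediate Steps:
j(I) = I + I**2 (j(I) = I**2 + I = I + I**2)
U(R) = -5 + R (U(R) = -5 + 1*R = -5 + R)
(j(-1) + U(10))*115 = (-(1 - 1) + (-5 + 10))*115 = (-1*0 + 5)*115 = (0 + 5)*115 = 5*115 = 575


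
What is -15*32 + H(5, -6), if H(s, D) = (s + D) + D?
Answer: -487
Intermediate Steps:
H(s, D) = s + 2*D (H(s, D) = (D + s) + D = s + 2*D)
-15*32 + H(5, -6) = -15*32 + (5 + 2*(-6)) = -480 + (5 - 12) = -480 - 7 = -487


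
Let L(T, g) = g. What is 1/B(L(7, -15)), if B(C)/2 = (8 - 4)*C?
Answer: -1/120 ≈ -0.0083333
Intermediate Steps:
B(C) = 8*C (B(C) = 2*((8 - 4)*C) = 2*(4*C) = 8*C)
1/B(L(7, -15)) = 1/(8*(-15)) = 1/(-120) = -1/120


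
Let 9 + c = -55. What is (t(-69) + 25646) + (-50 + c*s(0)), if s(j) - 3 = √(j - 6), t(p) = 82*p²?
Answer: 415806 - 64*I*√6 ≈ 4.1581e+5 - 156.77*I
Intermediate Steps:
c = -64 (c = -9 - 55 = -64)
s(j) = 3 + √(-6 + j) (s(j) = 3 + √(j - 6) = 3 + √(-6 + j))
(t(-69) + 25646) + (-50 + c*s(0)) = (82*(-69)² + 25646) + (-50 - 64*(3 + √(-6 + 0))) = (82*4761 + 25646) + (-50 - 64*(3 + √(-6))) = (390402 + 25646) + (-50 - 64*(3 + I*√6)) = 416048 + (-50 + (-192 - 64*I*√6)) = 416048 + (-242 - 64*I*√6) = 415806 - 64*I*√6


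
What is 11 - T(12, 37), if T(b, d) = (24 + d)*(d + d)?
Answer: -4503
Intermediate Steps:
T(b, d) = 2*d*(24 + d) (T(b, d) = (24 + d)*(2*d) = 2*d*(24 + d))
11 - T(12, 37) = 11 - 2*37*(24 + 37) = 11 - 2*37*61 = 11 - 1*4514 = 11 - 4514 = -4503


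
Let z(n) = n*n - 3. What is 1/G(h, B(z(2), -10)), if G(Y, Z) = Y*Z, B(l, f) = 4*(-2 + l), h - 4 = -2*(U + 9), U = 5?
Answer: 1/96 ≈ 0.010417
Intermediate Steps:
h = -24 (h = 4 - 2*(5 + 9) = 4 - 2*14 = 4 - 28 = -24)
z(n) = -3 + n² (z(n) = n² - 3 = -3 + n²)
B(l, f) = -8 + 4*l
1/G(h, B(z(2), -10)) = 1/(-24*(-8 + 4*(-3 + 2²))) = 1/(-24*(-8 + 4*(-3 + 4))) = 1/(-24*(-8 + 4*1)) = 1/(-24*(-8 + 4)) = 1/(-24*(-4)) = 1/96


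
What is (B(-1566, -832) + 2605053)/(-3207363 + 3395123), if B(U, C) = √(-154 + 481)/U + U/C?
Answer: 1083702831/78108160 - √327/294032160 ≈ 13.874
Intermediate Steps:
B(U, C) = U/C + √327/U (B(U, C) = √327/U + U/C = U/C + √327/U)
(B(-1566, -832) + 2605053)/(-3207363 + 3395123) = ((-1566/(-832) + √327/(-1566)) + 2605053)/(-3207363 + 3395123) = ((-1566*(-1/832) + √327*(-1/1566)) + 2605053)/187760 = ((783/416 - √327/1566) + 2605053)*(1/187760) = (1083702831/416 - √327/1566)*(1/187760) = 1083702831/78108160 - √327/294032160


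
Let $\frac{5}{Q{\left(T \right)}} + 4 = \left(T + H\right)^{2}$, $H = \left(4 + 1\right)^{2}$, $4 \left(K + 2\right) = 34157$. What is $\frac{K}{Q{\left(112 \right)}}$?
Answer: $\frac{128161197}{4} \approx 3.204 \cdot 10^{7}$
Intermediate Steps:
$K = \frac{34149}{4}$ ($K = -2 + \frac{1}{4} \cdot 34157 = -2 + \frac{34157}{4} = \frac{34149}{4} \approx 8537.3$)
$H = 25$ ($H = 5^{2} = 25$)
$Q{\left(T \right)} = \frac{5}{-4 + \left(25 + T\right)^{2}}$ ($Q{\left(T \right)} = \frac{5}{-4 + \left(T + 25\right)^{2}} = \frac{5}{-4 + \left(25 + T\right)^{2}}$)
$\frac{K}{Q{\left(112 \right)}} = \frac{34149}{4 \frac{5}{-4 + \left(25 + 112\right)^{2}}} = \frac{34149}{4 \frac{5}{-4 + 137^{2}}} = \frac{34149}{4 \frac{5}{-4 + 18769}} = \frac{34149}{4 \cdot \frac{5}{18765}} = \frac{34149}{4 \cdot 5 \cdot \frac{1}{18765}} = \frac{34149 \frac{1}{\frac{1}{3753}}}{4} = \frac{34149}{4} \cdot 3753 = \frac{128161197}{4}$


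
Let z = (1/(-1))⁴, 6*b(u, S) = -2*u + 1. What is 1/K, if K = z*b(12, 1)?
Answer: -6/23 ≈ -0.26087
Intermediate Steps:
b(u, S) = ⅙ - u/3 (b(u, S) = (-2*u + 1)/6 = (1 - 2*u)/6 = ⅙ - u/3)
z = 1 (z = (1*(-1))⁴ = (-1)⁴ = 1)
K = -23/6 (K = 1*(⅙ - ⅓*12) = 1*(⅙ - 4) = 1*(-23/6) = -23/6 ≈ -3.8333)
1/K = 1/(-23/6) = -6/23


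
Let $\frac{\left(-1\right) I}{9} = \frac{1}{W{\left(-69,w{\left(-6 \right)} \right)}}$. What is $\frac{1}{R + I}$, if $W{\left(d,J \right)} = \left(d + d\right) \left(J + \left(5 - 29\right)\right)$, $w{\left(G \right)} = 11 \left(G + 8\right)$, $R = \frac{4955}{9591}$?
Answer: $\frac{38364}{18569} \approx 2.066$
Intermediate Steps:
$R = \frac{4955}{9591}$ ($R = 4955 \cdot \frac{1}{9591} = \frac{4955}{9591} \approx 0.51663$)
$w{\left(G \right)} = 88 + 11 G$ ($w{\left(G \right)} = 11 \left(8 + G\right) = 88 + 11 G$)
$W{\left(d,J \right)} = 2 d \left(-24 + J\right)$ ($W{\left(d,J \right)} = 2 d \left(J + \left(5 - 29\right)\right) = 2 d \left(J - 24\right) = 2 d \left(-24 + J\right)$)
$I = - \frac{3}{92}$ ($I = - \frac{9}{2 \left(-69\right) \left(-24 + \left(88 + 11 \left(-6\right)\right)\right)} = - \frac{9}{2 \left(-69\right) \left(-24 + \left(88 - 66\right)\right)} = - \frac{9}{2 \left(-69\right) \left(-24 + 22\right)} = - \frac{9}{2 \left(-69\right) \left(-2\right)} = - \frac{9}{276} = \left(-9\right) \frac{1}{276} = - \frac{3}{92} \approx -0.032609$)
$\frac{1}{R + I} = \frac{1}{\frac{4955}{9591} - \frac{3}{92}} = \frac{1}{\frac{18569}{38364}} = \frac{38364}{18569}$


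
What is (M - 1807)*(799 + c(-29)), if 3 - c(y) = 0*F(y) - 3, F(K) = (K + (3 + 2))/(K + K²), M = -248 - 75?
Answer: -1714650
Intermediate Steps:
M = -323
F(K) = (5 + K)/(K + K²) (F(K) = (K + 5)/(K + K²) = (5 + K)/(K + K²))
c(y) = 6 (c(y) = 3 - (0*((5 + y)/(y*(1 + y))) - 3) = 3 - (0 - 3) = 3 - 1*(-3) = 3 + 3 = 6)
(M - 1807)*(799 + c(-29)) = (-323 - 1807)*(799 + 6) = -2130*805 = -1714650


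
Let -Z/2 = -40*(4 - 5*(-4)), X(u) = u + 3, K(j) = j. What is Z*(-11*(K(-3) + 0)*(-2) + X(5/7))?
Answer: -837120/7 ≈ -1.1959e+5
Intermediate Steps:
X(u) = 3 + u
Z = 1920 (Z = -(-80)*(4 - 5*(-4)) = -(-80)*(4 + 20) = -(-80)*24 = -2*(-960) = 1920)
Z*(-11*(K(-3) + 0)*(-2) + X(5/7)) = 1920*(-11*(-3 + 0)*(-2) + (3 + 5/7)) = 1920*(-(-33)*(-2) + (3 + 5*(⅐))) = 1920*(-11*6 + (3 + 5/7)) = 1920*(-66 + 26/7) = 1920*(-436/7) = -837120/7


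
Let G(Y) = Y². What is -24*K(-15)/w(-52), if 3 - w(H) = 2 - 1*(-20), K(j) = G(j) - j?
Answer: 5760/19 ≈ 303.16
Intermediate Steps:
K(j) = j² - j
w(H) = -19 (w(H) = 3 - (2 - 1*(-20)) = 3 - (2 + 20) = 3 - 1*22 = 3 - 22 = -19)
-24*K(-15)/w(-52) = -24*(-15*(-1 - 15))/(-19) = -24*(-15*(-16))*(-1)/19 = -5760*(-1)/19 = -24*(-240/19) = 5760/19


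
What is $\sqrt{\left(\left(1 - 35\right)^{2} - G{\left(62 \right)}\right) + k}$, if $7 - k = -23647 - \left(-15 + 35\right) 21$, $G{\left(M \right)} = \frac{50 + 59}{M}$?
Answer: $\frac{\sqrt{96977362}}{62} \approx 158.83$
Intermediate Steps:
$G{\left(M \right)} = \frac{109}{M}$
$k = 24074$ ($k = 7 - \left(-23647 - \left(-15 + 35\right) 21\right) = 7 - \left(-23647 - 20 \cdot 21\right) = 7 - \left(-23647 - 420\right) = 7 - -24067 = 7 + 24067 = 24074$)
$\sqrt{\left(\left(1 - 35\right)^{2} - G{\left(62 \right)}\right) + k} = \sqrt{\left(\left(1 - 35\right)^{2} - \frac{109}{62}\right) + 24074} = \sqrt{\left(\left(-34\right)^{2} - 109 \cdot \frac{1}{62}\right) + 24074} = \sqrt{\left(1156 - \frac{109}{62}\right) + 24074} = \sqrt{\frac{71563}{62} + 24074} = \sqrt{\frac{1564151}{62}} = \frac{\sqrt{96977362}}{62}$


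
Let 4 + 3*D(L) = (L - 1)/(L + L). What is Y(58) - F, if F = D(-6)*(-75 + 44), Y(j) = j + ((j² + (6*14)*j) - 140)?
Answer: 292273/36 ≈ 8118.7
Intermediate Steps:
D(L) = -4/3 + (-1 + L)/(6*L) (D(L) = -4/3 + ((L - 1)/(L + L))/3 = -4/3 + ((-1 + L)/((2*L)))/3 = -4/3 + ((-1 + L)*(1/(2*L)))/3 = -4/3 + ((-1 + L)/(2*L))/3 = -4/3 + (-1 + L)/(6*L))
Y(j) = -140 + j² + 85*j (Y(j) = j + ((j² + 84*j) - 140) = j + (-140 + j² + 84*j) = -140 + j² + 85*j)
F = 1271/36 (F = ((⅙)*(-1 - 7*(-6))/(-6))*(-75 + 44) = ((⅙)*(-⅙)*(-1 + 42))*(-31) = ((⅙)*(-⅙)*41)*(-31) = -41/36*(-31) = 1271/36 ≈ 35.306)
Y(58) - F = (-140 + 58² + 85*58) - 1*1271/36 = (-140 + 3364 + 4930) - 1271/36 = 8154 - 1271/36 = 292273/36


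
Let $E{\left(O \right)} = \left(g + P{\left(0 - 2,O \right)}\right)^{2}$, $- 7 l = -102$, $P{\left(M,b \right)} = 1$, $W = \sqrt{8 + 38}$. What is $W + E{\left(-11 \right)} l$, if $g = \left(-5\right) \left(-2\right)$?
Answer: $\frac{12342}{7} + \sqrt{46} \approx 1769.9$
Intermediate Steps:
$W = \sqrt{46} \approx 6.7823$
$l = \frac{102}{7}$ ($l = \left(- \frac{1}{7}\right) \left(-102\right) = \frac{102}{7} \approx 14.571$)
$g = 10$
$E{\left(O \right)} = 121$ ($E{\left(O \right)} = \left(10 + 1\right)^{2} = 11^{2} = 121$)
$W + E{\left(-11 \right)} l = \sqrt{46} + 121 \cdot \frac{102}{7} = \sqrt{46} + \frac{12342}{7} = \frac{12342}{7} + \sqrt{46}$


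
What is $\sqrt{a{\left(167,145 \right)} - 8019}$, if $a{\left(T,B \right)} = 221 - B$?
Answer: $13 i \sqrt{47} \approx 89.124 i$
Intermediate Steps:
$\sqrt{a{\left(167,145 \right)} - 8019} = \sqrt{\left(221 - 145\right) - 8019} = \sqrt{76 - 8019} = \sqrt{-7943} = 13 i \sqrt{47}$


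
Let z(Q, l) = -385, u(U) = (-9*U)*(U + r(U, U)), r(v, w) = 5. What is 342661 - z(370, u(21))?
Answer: 343046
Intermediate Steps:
u(U) = -9*U*(5 + U) (u(U) = (-9*U)*(U + 5) = (-9*U)*(5 + U) = -9*U*(5 + U))
342661 - z(370, u(21)) = 342661 - 1*(-385) = 342661 + 385 = 343046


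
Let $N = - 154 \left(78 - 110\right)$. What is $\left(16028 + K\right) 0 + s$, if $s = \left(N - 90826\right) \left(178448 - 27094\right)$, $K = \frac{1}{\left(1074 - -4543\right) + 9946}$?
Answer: $-13001005892$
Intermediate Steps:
$K = \frac{1}{15563}$ ($K = \frac{1}{\left(1074 + 4543\right) + 9946} = \frac{1}{5617 + 9946} = \frac{1}{15563} \approx 6.4255 \cdot 10^{-5}$)
$N = 4928$ ($N = \left(-154\right) \left(-32\right) = 4928$)
$s = -13001005892$ ($s = \left(4928 - 90826\right) \left(178448 - 27094\right) = \left(-85898\right) 151354 = -13001005892$)
$\left(16028 + K\right) 0 + s = \left(16028 + \frac{1}{15563}\right) 0 - 13001005892 = \frac{249443765}{15563} \cdot 0 - 13001005892 = 0 - 13001005892 = -13001005892$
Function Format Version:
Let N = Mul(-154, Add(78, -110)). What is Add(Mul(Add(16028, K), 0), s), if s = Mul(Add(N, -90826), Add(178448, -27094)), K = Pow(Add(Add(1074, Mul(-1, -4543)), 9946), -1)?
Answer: -13001005892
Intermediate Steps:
K = Rational(1, 15563) (K = Pow(Add(Add(1074, 4543), 9946), -1) = Pow(Add(5617, 9946), -1) = Pow(15563, -1) = Rational(1, 15563) ≈ 6.4255e-5)
N = 4928 (N = Mul(-154, -32) = 4928)
s = -13001005892 (s = Mul(Add(4928, -90826), Add(178448, -27094)) = Mul(-85898, 151354) = -13001005892)
Add(Mul(Add(16028, K), 0), s) = Add(Mul(Add(16028, Rational(1, 15563)), 0), -13001005892) = Add(Mul(Rational(249443765, 15563), 0), -13001005892) = Add(0, -13001005892) = -13001005892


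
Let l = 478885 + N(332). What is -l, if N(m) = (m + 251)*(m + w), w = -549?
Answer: -352374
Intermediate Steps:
N(m) = (-549 + m)*(251 + m) (N(m) = (m + 251)*(m - 549) = (251 + m)*(-549 + m) = (-549 + m)*(251 + m))
l = 352374 (l = 478885 + (-137799 + 332² - 298*332) = 478885 + (-137799 + 110224 - 98936) = 478885 - 126511 = 352374)
-l = -1*352374 = -352374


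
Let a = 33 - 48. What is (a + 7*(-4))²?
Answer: 1849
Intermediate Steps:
a = -15
(a + 7*(-4))² = (-15 + 7*(-4))² = (-15 - 28)² = (-43)² = 1849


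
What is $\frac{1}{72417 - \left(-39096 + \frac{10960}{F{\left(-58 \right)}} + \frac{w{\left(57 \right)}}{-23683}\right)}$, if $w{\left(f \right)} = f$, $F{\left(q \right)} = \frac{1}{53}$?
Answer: $- \frac{23683}{11116018604} \approx -2.1305 \cdot 10^{-6}$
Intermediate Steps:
$F{\left(q \right)} = \frac{1}{53}$
$\frac{1}{72417 - \left(-39096 + \frac{10960}{F{\left(-58 \right)}} + \frac{w{\left(57 \right)}}{-23683}\right)} = \frac{1}{72417 - \left(-39096 + 580880 - \frac{57}{23683}\right)} = \frac{1}{72417 + \left(39096 - \left(580880 - \frac{57}{23683}\right)\right)} = \frac{1}{72417 + \left(39096 - \frac{13756980983}{23683}\right)} = \frac{1}{72417 - \frac{12831070415}{23683}} = \frac{1}{- \frac{11116018604}{23683}} = - \frac{23683}{11116018604}$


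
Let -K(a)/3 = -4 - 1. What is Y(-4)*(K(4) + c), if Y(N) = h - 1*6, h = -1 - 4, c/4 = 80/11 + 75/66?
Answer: -535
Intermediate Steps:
K(a) = 15 (K(a) = -3*(-4 - 1) = -3*(-5) = 15)
c = 370/11 (c = 4*(80/11 + 75/66) = 4*(80*(1/11) + 75*(1/66)) = 4*(80/11 + 25/22) = 4*(185/22) = 370/11 ≈ 33.636)
h = -5
Y(N) = -11 (Y(N) = -5 - 1*6 = -5 - 6 = -11)
Y(-4)*(K(4) + c) = -11*(15 + 370/11) = -11*535/11 = -535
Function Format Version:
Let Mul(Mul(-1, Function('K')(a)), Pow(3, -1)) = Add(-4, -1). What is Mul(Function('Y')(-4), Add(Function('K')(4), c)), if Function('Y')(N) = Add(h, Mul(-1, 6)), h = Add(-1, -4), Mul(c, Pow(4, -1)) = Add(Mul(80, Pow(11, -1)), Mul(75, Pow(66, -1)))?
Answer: -535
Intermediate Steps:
Function('K')(a) = 15 (Function('K')(a) = Mul(-3, Add(-4, -1)) = Mul(-3, -5) = 15)
c = Rational(370, 11) (c = Mul(4, Add(Mul(80, Pow(11, -1)), Mul(75, Pow(66, -1)))) = Mul(4, Add(Mul(80, Rational(1, 11)), Mul(75, Rational(1, 66)))) = Mul(4, Add(Rational(80, 11), Rational(25, 22))) = Mul(4, Rational(185, 22)) = Rational(370, 11) ≈ 33.636)
h = -5
Function('Y')(N) = -11 (Function('Y')(N) = Add(-5, Mul(-1, 6)) = Add(-5, -6) = -11)
Mul(Function('Y')(-4), Add(Function('K')(4), c)) = Mul(-11, Add(15, Rational(370, 11))) = Mul(-11, Rational(535, 11)) = -535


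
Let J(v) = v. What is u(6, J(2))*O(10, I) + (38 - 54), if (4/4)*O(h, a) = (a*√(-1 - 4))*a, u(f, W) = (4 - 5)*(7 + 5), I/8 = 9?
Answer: -16 - 62208*I*√5 ≈ -16.0 - 1.391e+5*I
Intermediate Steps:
I = 72 (I = 8*9 = 72)
u(f, W) = -12 (u(f, W) = -1*12 = -12)
O(h, a) = I*√5*a² (O(h, a) = (a*√(-1 - 4))*a = (a*√(-5))*a = (a*(I*√5))*a = (I*a*√5)*a = I*√5*a²)
u(6, J(2))*O(10, I) + (38 - 54) = -12*I*√5*72² + (38 - 54) = -12*I*√5*5184 - 16 = -62208*I*√5 - 16 = -16 - 62208*I*√5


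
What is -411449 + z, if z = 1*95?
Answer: -411354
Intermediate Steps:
z = 95
-411449 + z = -411449 + 95 = -411354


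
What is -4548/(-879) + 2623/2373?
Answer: 4366007/695289 ≈ 6.2794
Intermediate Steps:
-4548/(-879) + 2623/2373 = -4548*(-1/879) + 2623*(1/2373) = 1516/293 + 2623/2373 = 4366007/695289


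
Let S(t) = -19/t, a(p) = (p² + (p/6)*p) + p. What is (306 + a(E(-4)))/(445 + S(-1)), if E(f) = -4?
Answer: 481/696 ≈ 0.69109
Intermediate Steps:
a(p) = p + 7*p²/6 (a(p) = (p² + (p*(⅙))*p) + p = (p² + (p/6)*p) + p = (p² + p²/6) + p = 7*p²/6 + p = p + 7*p²/6)
(306 + a(E(-4)))/(445 + S(-1)) = (306 + (⅙)*(-4)*(6 + 7*(-4)))/(445 - 19/(-1)) = (306 + (⅙)*(-4)*(6 - 28))/(445 - 19*(-1)) = (306 + (⅙)*(-4)*(-22))/(445 + 19) = (306 + 44/3)/464 = (962/3)*(1/464) = 481/696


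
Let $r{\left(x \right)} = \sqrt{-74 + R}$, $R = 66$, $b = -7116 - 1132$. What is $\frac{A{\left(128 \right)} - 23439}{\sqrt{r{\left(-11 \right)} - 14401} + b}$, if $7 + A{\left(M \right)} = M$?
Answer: $\frac{23318}{8248 - \sqrt{-14401 + 2 i \sqrt{2}}} \approx 2.8265 + 0.041124 i$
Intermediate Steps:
$b = -8248$
$A{\left(M \right)} = -7 + M$
$r{\left(x \right)} = 2 i \sqrt{2}$ ($r{\left(x \right)} = \sqrt{-74 + 66} = \sqrt{-8} = 2 i \sqrt{2}$)
$\frac{A{\left(128 \right)} - 23439}{\sqrt{r{\left(-11 \right)} - 14401} + b} = \frac{\left(-7 + 128\right) - 23439}{\sqrt{2 i \sqrt{2} - 14401} - 8248} = \frac{121 - 23439}{\sqrt{-14401 + 2 i \sqrt{2}} - 8248} = - \frac{23318}{-8248 + \sqrt{-14401 + 2 i \sqrt{2}}}$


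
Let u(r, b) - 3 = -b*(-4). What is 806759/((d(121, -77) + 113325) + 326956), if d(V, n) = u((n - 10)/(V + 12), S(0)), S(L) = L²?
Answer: 806759/440284 ≈ 1.8324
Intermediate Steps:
u(r, b) = 3 + 4*b (u(r, b) = 3 - b*(-4) = 3 + 4*b)
d(V, n) = 3 (d(V, n) = 3 + 4*0² = 3 + 4*0 = 3 + 0 = 3)
806759/((d(121, -77) + 113325) + 326956) = 806759/((3 + 113325) + 326956) = 806759/(113328 + 326956) = 806759/440284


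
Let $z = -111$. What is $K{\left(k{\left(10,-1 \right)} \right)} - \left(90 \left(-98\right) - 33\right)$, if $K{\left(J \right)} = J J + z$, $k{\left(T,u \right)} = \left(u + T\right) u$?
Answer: $8823$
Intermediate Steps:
$k{\left(T,u \right)} = u \left(T + u\right)$ ($k{\left(T,u \right)} = \left(T + u\right) u = u \left(T + u\right)$)
$K{\left(J \right)} = -111 + J^{2}$ ($K{\left(J \right)} = J J - 111 = J^{2} - 111 = -111 + J^{2}$)
$K{\left(k{\left(10,-1 \right)} \right)} - \left(90 \left(-98\right) - 33\right) = \left(-111 + \left(- (10 - 1)\right)^{2}\right) - \left(90 \left(-98\right) - 33\right) = \left(-111 + \left(\left(-1\right) 9\right)^{2}\right) - \left(-8820 - 33\right) = \left(-111 + \left(-9\right)^{2}\right) - -8853 = \left(-111 + 81\right) + 8853 = -30 + 8853 = 8823$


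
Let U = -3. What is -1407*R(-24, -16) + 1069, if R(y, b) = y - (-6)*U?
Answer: 60163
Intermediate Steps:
R(y, b) = -18 + y (R(y, b) = y - (-6)*(-3) = y - 1*18 = y - 18 = -18 + y)
-1407*R(-24, -16) + 1069 = -1407*(-18 - 24) + 1069 = -1407*(-42) + 1069 = 59094 + 1069 = 60163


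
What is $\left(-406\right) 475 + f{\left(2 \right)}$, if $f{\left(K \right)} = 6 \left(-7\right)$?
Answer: $-192892$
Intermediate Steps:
$f{\left(K \right)} = -42$
$\left(-406\right) 475 + f{\left(2 \right)} = \left(-406\right) 475 - 42 = -192850 - 42 = -192892$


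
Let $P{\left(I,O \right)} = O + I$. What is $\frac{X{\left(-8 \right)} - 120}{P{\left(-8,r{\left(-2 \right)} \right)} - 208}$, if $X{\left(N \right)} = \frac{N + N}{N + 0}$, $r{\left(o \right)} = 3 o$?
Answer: $\frac{59}{111} \approx 0.53153$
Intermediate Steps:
$P{\left(I,O \right)} = I + O$
$X{\left(N \right)} = 2$ ($X{\left(N \right)} = \frac{2 N}{N} = 2$)
$\frac{X{\left(-8 \right)} - 120}{P{\left(-8,r{\left(-2 \right)} \right)} - 208} = \frac{2 - 120}{\left(-8 + 3 \left(-2\right)\right) - 208} = - \frac{118}{\left(-8 - 6\right) - 208} = - \frac{118}{-14 - 208} = - \frac{118}{-222} = \left(-118\right) \left(- \frac{1}{222}\right) = \frac{59}{111}$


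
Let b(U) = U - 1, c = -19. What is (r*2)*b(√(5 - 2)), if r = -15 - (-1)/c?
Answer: 572/19 - 572*√3/19 ≈ -22.039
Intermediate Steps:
b(U) = -1 + U
r = -286/19 (r = -15 - (-1)/(-19) = -15 - (-1)*(-1)/19 = -15 - 1*1/19 = -15 - 1/19 = -286/19 ≈ -15.053)
(r*2)*b(√(5 - 2)) = (-286/19*2)*(-1 + √(5 - 2)) = -572*(-1 + √3)/19 = 572/19 - 572*√3/19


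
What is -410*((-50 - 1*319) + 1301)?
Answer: -382120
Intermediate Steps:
-410*((-50 - 1*319) + 1301) = -410*((-50 - 319) + 1301) = -410*(-369 + 1301) = -410*932 = -382120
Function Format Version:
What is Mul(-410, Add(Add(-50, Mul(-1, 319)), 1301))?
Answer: -382120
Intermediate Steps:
Mul(-410, Add(Add(-50, Mul(-1, 319)), 1301)) = Mul(-410, Add(Add(-50, -319), 1301)) = Mul(-410, Add(-369, 1301)) = Mul(-410, 932) = -382120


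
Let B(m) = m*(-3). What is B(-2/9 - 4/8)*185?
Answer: 2405/6 ≈ 400.83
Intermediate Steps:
B(m) = -3*m
B(-2/9 - 4/8)*185 = -3*(-2/9 - 4/8)*185 = -3*(-2*1/9 - 4*1/8)*185 = -3*(-2/9 - 1/2)*185 = -3*(-13/18)*185 = (13/6)*185 = 2405/6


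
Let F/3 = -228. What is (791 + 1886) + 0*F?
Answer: 2677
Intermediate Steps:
F = -684 (F = 3*(-228) = -684)
(791 + 1886) + 0*F = (791 + 1886) + 0*(-684) = 2677 + 0 = 2677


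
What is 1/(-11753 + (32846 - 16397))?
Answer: 1/4696 ≈ 0.00021295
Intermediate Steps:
1/(-11753 + (32846 - 16397)) = 1/(-11753 + 16449) = 1/4696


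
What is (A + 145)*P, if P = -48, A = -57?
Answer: -4224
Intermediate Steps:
(A + 145)*P = (-57 + 145)*(-48) = 88*(-48) = -4224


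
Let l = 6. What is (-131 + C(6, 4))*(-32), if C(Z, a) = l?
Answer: 4000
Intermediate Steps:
C(Z, a) = 6
(-131 + C(6, 4))*(-32) = (-131 + 6)*(-32) = -125*(-32) = 4000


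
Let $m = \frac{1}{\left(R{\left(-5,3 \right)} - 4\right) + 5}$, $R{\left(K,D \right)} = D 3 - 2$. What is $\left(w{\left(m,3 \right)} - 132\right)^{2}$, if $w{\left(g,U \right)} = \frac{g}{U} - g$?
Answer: $\frac{2512225}{144} \approx 17446.0$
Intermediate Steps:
$R{\left(K,D \right)} = -2 + 3 D$ ($R{\left(K,D \right)} = 3 D - 2 = -2 + 3 D$)
$m = \frac{1}{8}$ ($m = \frac{1}{\left(\left(-2 + 3 \cdot 3\right) - 4\right) + 5} = \frac{1}{\left(\left(-2 + 9\right) - 4\right) + 5} = \frac{1}{\left(7 - 4\right) + 5} = \frac{1}{3 + 5} = \frac{1}{8} \approx 0.125$)
$w{\left(g,U \right)} = - g + \frac{g}{U}$
$\left(w{\left(m,3 \right)} - 132\right)^{2} = \left(\left(\left(-1\right) \frac{1}{8} + \frac{1}{8 \cdot 3}\right) - 132\right)^{2} = \left(\left(- \frac{1}{8} + \frac{1}{8} \cdot \frac{1}{3}\right) - 132\right)^{2} = \left(\left(- \frac{1}{8} + \frac{1}{24}\right) - 132\right)^{2} = \left(- \frac{1}{12} - 132\right)^{2} = \left(- \frac{1585}{12}\right)^{2} = \frac{2512225}{144}$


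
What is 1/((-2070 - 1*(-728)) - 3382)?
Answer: -1/4724 ≈ -0.00021168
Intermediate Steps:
1/((-2070 - 1*(-728)) - 3382) = 1/((-2070 + 728) - 3382) = 1/(-1342 - 3382) = 1/(-4724) = -1/4724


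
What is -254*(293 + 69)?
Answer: -91948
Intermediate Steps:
-254*(293 + 69) = -254*362 = -91948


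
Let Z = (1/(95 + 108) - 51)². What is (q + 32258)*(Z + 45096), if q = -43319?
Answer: -21740671671048/41209 ≈ -5.2757e+8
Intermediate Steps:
Z = 107163904/41209 (Z = (1/203 - 51)² = (-10352/203)² = 107163904/41209 ≈ 2600.5)
(q + 32258)*(Z + 45096) = (-43319 + 32258)*(107163904/41209 + 45096) = -11061*1965524968/41209 = -21740671671048/41209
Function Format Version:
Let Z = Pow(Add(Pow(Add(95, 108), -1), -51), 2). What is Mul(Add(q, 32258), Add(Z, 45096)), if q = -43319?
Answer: Rational(-21740671671048, 41209) ≈ -5.2757e+8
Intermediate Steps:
Z = Rational(107163904, 41209) (Z = Pow(Add(Pow(203, -1), -51), 2) = Pow(Add(Rational(1, 203), -51), 2) = Pow(Rational(-10352, 203), 2) = Rational(107163904, 41209) ≈ 2600.5)
Mul(Add(q, 32258), Add(Z, 45096)) = Mul(Add(-43319, 32258), Add(Rational(107163904, 41209), 45096)) = Mul(-11061, Rational(1965524968, 41209)) = Rational(-21740671671048, 41209)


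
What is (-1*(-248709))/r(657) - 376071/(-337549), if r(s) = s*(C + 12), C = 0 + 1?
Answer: 29054498884/961002003 ≈ 30.234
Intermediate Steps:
C = 1
r(s) = 13*s (r(s) = s*(1 + 12) = s*13 = 13*s)
(-1*(-248709))/r(657) - 376071/(-337549) = (-1*(-248709))/((13*657)) - 376071/(-337549) = 248709/8541 - 376071*(-1/337549) = 248709*(1/8541) + 376071/337549 = 82903/2847 + 376071/337549 = 29054498884/961002003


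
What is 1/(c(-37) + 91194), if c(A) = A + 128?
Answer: 1/91285 ≈ 1.0955e-5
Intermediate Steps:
c(A) = 128 + A
1/(c(-37) + 91194) = 1/((128 - 37) + 91194) = 1/(91 + 91194) = 1/91285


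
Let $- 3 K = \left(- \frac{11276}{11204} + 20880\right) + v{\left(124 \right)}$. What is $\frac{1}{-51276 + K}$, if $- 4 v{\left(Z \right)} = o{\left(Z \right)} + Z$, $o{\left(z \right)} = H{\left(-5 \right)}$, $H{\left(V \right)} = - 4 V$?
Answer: $- \frac{8403}{489253453} \approx -1.7175 \cdot 10^{-5}$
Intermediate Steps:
$o{\left(z \right)} = 20$ ($o{\left(z \right)} = \left(-4\right) \left(-5\right) = 20$)
$v{\left(Z \right)} = -5 - \frac{Z}{4}$ ($v{\left(Z \right)} = - \frac{20 + Z}{4} = -5 - \frac{Z}{4}$)
$K = - \frac{58381225}{8403}$ ($K = - \frac{\left(- \frac{11276}{11204} + 20880\right) - 36}{3} = - \frac{\left(\left(-11276\right) \frac{1}{11204} + 20880\right) - 36}{3} = - \frac{\left(- \frac{2819}{2801} + 20880\right) - 36}{3} = - \frac{\frac{58482061}{2801} - 36}{3} = \left(- \frac{1}{3}\right) \frac{58381225}{2801} = - \frac{58381225}{8403} \approx -6947.7$)
$\frac{1}{-51276 + K} = \frac{1}{-51276 - \frac{58381225}{8403}} = \frac{1}{- \frac{489253453}{8403}} = - \frac{8403}{489253453}$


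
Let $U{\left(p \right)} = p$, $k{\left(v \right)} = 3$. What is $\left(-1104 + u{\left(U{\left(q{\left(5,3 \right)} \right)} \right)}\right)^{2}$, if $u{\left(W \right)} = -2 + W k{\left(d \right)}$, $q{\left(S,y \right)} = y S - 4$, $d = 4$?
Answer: $1151329$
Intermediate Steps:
$q{\left(S,y \right)} = -4 + S y$ ($q{\left(S,y \right)} = S y - 4 = -4 + S y$)
$u{\left(W \right)} = -2 + 3 W$ ($u{\left(W \right)} = -2 + W 3 = -2 + 3 W$)
$\left(-1104 + u{\left(U{\left(q{\left(5,3 \right)} \right)} \right)}\right)^{2} = \left(-1104 - \left(2 - 3 \left(-4 + 5 \cdot 3\right)\right)\right)^{2} = \left(-1104 - \left(2 - 3 \left(-4 + 15\right)\right)\right)^{2} = \left(-1104 + \left(-2 + 3 \cdot 11\right)\right)^{2} = \left(-1104 + \left(-2 + 33\right)\right)^{2} = \left(-1104 + 31\right)^{2} = \left(-1073\right)^{2} = 1151329$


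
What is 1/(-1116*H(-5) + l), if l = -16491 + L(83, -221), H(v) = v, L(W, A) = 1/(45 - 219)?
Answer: -174/1898515 ≈ -9.1651e-5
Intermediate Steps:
L(W, A) = -1/174 (L(W, A) = 1/(-174) = -1/174)
l = -2869435/174 (l = -16491 - 1/174 = -2869435/174 ≈ -16491.)
1/(-1116*H(-5) + l) = 1/(-1116*(-5) - 2869435/174) = 1/(-3*(-1860) - 2869435/174) = 1/(5580 - 2869435/174) = 1/(-1898515/174) = -174/1898515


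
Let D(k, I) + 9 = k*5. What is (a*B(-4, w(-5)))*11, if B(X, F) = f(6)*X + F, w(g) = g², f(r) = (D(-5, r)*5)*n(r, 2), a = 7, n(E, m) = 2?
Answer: 106645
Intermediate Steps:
D(k, I) = -9 + 5*k (D(k, I) = -9 + k*5 = -9 + 5*k)
f(r) = -340 (f(r) = ((-9 + 5*(-5))*5)*2 = ((-9 - 25)*5)*2 = -34*5*2 = -170*2 = -340)
B(X, F) = F - 340*X (B(X, F) = -340*X + F = F - 340*X)
(a*B(-4, w(-5)))*11 = (7*((-5)² - 340*(-4)))*11 = (7*(25 + 1360))*11 = (7*1385)*11 = 9695*11 = 106645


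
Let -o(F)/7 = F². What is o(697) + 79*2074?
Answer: -3236817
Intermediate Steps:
o(F) = -7*F²
o(697) + 79*2074 = -7*697² + 79*2074 = -7*485809 + 163846 = -3400663 + 163846 = -3236817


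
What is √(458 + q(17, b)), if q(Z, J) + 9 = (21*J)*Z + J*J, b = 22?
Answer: √8787 ≈ 93.739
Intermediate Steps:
q(Z, J) = -9 + J² + 21*J*Z (q(Z, J) = -9 + ((21*J)*Z + J*J) = -9 + (21*J*Z + J²) = -9 + (J² + 21*J*Z) = -9 + J² + 21*J*Z)
√(458 + q(17, b)) = √(458 + (-9 + 22² + 21*22*17)) = √(458 + (-9 + 484 + 7854)) = √(458 + 8329) = √8787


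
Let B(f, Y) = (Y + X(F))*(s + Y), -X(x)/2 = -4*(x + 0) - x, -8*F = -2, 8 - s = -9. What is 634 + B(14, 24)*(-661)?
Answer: -1435085/2 ≈ -7.1754e+5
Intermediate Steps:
s = 17 (s = 8 - 1*(-9) = 8 + 9 = 17)
F = 1/4 (F = -1/8*(-2) = 1/4 ≈ 0.25000)
X(x) = 10*x (X(x) = -2*(-4*(x + 0) - x) = -2*(-4*x - x) = -(-10)*x = 10*x)
B(f, Y) = (17 + Y)*(5/2 + Y) (B(f, Y) = (Y + 10*(1/4))*(17 + Y) = (Y + 5/2)*(17 + Y) = (5/2 + Y)*(17 + Y) = (17 + Y)*(5/2 + Y))
634 + B(14, 24)*(-661) = 634 + (85/2 + 24**2 + (39/2)*24)*(-661) = 634 + (85/2 + 576 + 468)*(-661) = 634 + (2173/2)*(-661) = 634 - 1436353/2 = -1435085/2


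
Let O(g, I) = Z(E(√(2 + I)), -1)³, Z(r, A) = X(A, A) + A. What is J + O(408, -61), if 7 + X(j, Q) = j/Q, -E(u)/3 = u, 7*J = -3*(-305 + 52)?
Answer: -1642/7 ≈ -234.57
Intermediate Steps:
J = 759/7 (J = (-3*(-305 + 52))/7 = (-3*(-253))/7 = (⅐)*759 = 759/7 ≈ 108.43)
E(u) = -3*u
X(j, Q) = -7 + j/Q
Z(r, A) = -6 + A (Z(r, A) = (-7 + A/A) + A = (-7 + 1) + A = -6 + A)
O(g, I) = -343 (O(g, I) = (-6 - 1)³ = (-7)³ = -343)
J + O(408, -61) = 759/7 - 343 = -1642/7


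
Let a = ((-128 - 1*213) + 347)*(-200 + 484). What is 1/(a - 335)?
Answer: 1/1369 ≈ 0.00073046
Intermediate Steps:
a = 1704 (a = ((-128 - 213) + 347)*284 = (-341 + 347)*284 = 6*284 = 1704)
1/(a - 335) = 1/(1704 - 335) = 1/1369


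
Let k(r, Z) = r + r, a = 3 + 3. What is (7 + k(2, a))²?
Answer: 121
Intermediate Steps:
a = 6
k(r, Z) = 2*r
(7 + k(2, a))² = (7 + 2*2)² = (7 + 4)² = 11² = 121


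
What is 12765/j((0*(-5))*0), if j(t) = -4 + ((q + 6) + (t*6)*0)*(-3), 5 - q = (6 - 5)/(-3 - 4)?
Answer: -89355/262 ≈ -341.05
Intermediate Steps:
q = 36/7 (q = 5 - (6 - 5)/(-3 - 4) = 5 - 1/(-7) = 5 - (-1)/7 = 5 - 1*(-⅐) = 5 + ⅐ = 36/7 ≈ 5.1429)
j(t) = -262/7 (j(t) = -4 + ((36/7 + 6) + (t*6)*0)*(-3) = -4 + (78/7 + (6*t)*0)*(-3) = -4 + (78/7 + 0)*(-3) = -4 + (78/7)*(-3) = -4 - 234/7 = -262/7)
12765/j((0*(-5))*0) = 12765/(-262/7) = 12765*(-7/262) = -89355/262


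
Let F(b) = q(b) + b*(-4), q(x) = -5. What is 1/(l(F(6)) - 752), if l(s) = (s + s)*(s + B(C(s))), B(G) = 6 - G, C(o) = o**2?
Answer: 1/49360 ≈ 2.0259e-5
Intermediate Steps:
F(b) = -5 - 4*b (F(b) = -5 + b*(-4) = -5 - 4*b)
l(s) = 2*s*(6 + s - s**2) (l(s) = (s + s)*(s + (6 - s**2)) = (2*s)*(6 + s - s**2) = 2*s*(6 + s - s**2))
1/(l(F(6)) - 752) = 1/(2*(-5 - 4*6)*(6 + (-5 - 4*6) - (-5 - 4*6)**2) - 752) = 1/(2*(-5 - 24)*(6 + (-5 - 24) - (-5 - 24)**2) - 752) = 1/(2*(-29)*(6 - 29 - 1*(-29)**2) - 752) = 1/(2*(-29)*(6 - 29 - 1*841) - 752) = 1/(2*(-29)*(6 - 29 - 841) - 752) = 1/(2*(-29)*(-864) - 752) = 1/(50112 - 752) = 1/49360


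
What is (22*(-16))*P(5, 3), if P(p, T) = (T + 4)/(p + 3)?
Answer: -308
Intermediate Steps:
P(p, T) = (4 + T)/(3 + p)
(22*(-16))*P(5, 3) = (22*(-16))*((4 + 3)/(3 + 5)) = -352*7/8 = -308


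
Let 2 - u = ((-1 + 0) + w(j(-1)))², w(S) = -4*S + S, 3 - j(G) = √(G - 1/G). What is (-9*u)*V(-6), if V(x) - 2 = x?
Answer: -3528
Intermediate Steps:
j(G) = 3 - √(G - 1/G)
w(S) = -3*S
V(x) = 2 + x
u = -98 (u = 2 - ((-1 + 0) - 3*(3 - √(-1 - 1/(-1))))² = 2 - (-1 - 3*(3 - √(-1 - 1*(-1))))² = 2 - (-1 - 3*(3 - √(-1 + 1)))² = 2 - (-1 - 3*(3 - √0))² = 2 - (-1 - 3*(3 - 1*0))² = 2 - (-1 - 3*(3 + 0))² = 2 - (-1 - 3*3)² = 2 - (-1 - 9)² = 2 - 1*(-10)² = 2 - 1*100 = 2 - 100 = -98)
(-9*u)*V(-6) = (-9*(-98))*(2 - 6) = 882*(-4) = -3528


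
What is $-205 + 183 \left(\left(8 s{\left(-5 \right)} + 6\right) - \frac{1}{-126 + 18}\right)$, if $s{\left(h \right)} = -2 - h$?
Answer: $\frac{190321}{36} \approx 5286.7$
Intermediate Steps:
$-205 + 183 \left(\left(8 s{\left(-5 \right)} + 6\right) - \frac{1}{-126 + 18}\right) = -205 + 183 \left(\left(8 \left(-2 - -5\right) + 6\right) - \frac{1}{-126 + 18}\right) = -205 + 183 \left(\left(8 \left(-2 + 5\right) + 6\right) - \frac{1}{-108}\right) = -205 + 183 \left(\left(8 \cdot 3 + 6\right) - - \frac{1}{108}\right) = -205 + 183 \left(\left(24 + 6\right) + \frac{1}{108}\right) = -205 + 183 \left(30 + \frac{1}{108}\right) = -205 + 183 \cdot \frac{3241}{108} = -205 + \frac{197701}{36} = \frac{190321}{36}$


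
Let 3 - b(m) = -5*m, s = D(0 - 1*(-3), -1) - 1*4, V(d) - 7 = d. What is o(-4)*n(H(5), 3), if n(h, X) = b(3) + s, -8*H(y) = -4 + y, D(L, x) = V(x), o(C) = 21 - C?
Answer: 500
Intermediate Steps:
V(d) = 7 + d
D(L, x) = 7 + x
H(y) = ½ - y/8 (H(y) = -(-4 + y)/8 = ½ - y/8)
s = 2 (s = (7 - 1) - 1*4 = 6 - 4 = 2)
b(m) = 3 + 5*m (b(m) = 3 - (-5)*m = 3 + 5*m)
n(h, X) = 20 (n(h, X) = (3 + 5*3) + 2 = (3 + 15) + 2 = 18 + 2 = 20)
o(-4)*n(H(5), 3) = (21 - 1*(-4))*20 = (21 + 4)*20 = 25*20 = 500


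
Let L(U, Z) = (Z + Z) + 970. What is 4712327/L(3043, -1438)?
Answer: -4712327/1906 ≈ -2472.4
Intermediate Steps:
L(U, Z) = 970 + 2*Z (L(U, Z) = 2*Z + 970 = 970 + 2*Z)
4712327/L(3043, -1438) = 4712327/(970 + 2*(-1438)) = 4712327/(970 - 2876) = 4712327/(-1906) = 4712327*(-1/1906) = -4712327/1906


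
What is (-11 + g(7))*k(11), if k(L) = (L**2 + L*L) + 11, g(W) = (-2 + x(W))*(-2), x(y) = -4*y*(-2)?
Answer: -30107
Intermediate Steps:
x(y) = 8*y
g(W) = 4 - 16*W (g(W) = (-2 + 8*W)*(-2) = 4 - 16*W)
k(L) = 11 + 2*L**2 (k(L) = (L**2 + L**2) + 11 = 2*L**2 + 11 = 11 + 2*L**2)
(-11 + g(7))*k(11) = (-11 + (4 - 16*7))*(11 + 2*11**2) = (-11 + (4 - 112))*(11 + 2*121) = (-11 - 108)*(11 + 242) = -119*253 = -30107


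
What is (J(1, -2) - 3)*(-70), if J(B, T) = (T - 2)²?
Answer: -910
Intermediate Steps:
J(B, T) = (-2 + T)²
(J(1, -2) - 3)*(-70) = ((-2 - 2)² - 3)*(-70) = ((-4)² - 3)*(-70) = (16 - 3)*(-70) = 13*(-70) = -910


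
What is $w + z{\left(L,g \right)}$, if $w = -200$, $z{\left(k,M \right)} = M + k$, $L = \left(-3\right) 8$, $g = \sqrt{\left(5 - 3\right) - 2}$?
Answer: $-224$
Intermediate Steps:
$g = 0$ ($g = \sqrt{\left(5 - 3\right) - 2} = \sqrt{2 - 2} = \sqrt{0} = 0$)
$L = -24$
$w + z{\left(L,g \right)} = -200 + \left(0 - 24\right) = -200 - 24 = -224$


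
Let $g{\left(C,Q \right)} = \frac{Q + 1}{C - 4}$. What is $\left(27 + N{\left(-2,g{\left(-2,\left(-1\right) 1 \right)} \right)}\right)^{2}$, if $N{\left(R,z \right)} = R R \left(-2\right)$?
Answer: $361$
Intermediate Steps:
$g{\left(C,Q \right)} = \frac{1 + Q}{-4 + C}$
$N{\left(R,z \right)} = - 2 R^{2}$ ($N{\left(R,z \right)} = R^{2} \left(-2\right) = - 2 R^{2}$)
$\left(27 + N{\left(-2,g{\left(-2,\left(-1\right) 1 \right)} \right)}\right)^{2} = \left(27 - 2 \left(-2\right)^{2}\right)^{2} = \left(27 - 8\right)^{2} = 19^{2} = 361$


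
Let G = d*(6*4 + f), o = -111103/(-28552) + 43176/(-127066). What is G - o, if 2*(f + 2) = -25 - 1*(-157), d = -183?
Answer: -29219005180787/1813994216 ≈ -16108.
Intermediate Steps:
o = 6442326323/1813994216 (o = -111103*(-1/28552) + 43176*(-1/127066) = 111103/28552 - 21588/63533 = 6442326323/1813994216 ≈ 3.5515)
f = 64 (f = -2 + (-25 - 1*(-157))/2 = -2 + (-25 + 157)/2 = -2 + (½)*132 = -2 + 66 = 64)
G = -16104 (G = -183*(6*4 + 64) = -183*(24 + 64) = -183*88 = -16104)
G - o = -16104 - 1*6442326323/1813994216 = -16104 - 6442326323/1813994216 = -29219005180787/1813994216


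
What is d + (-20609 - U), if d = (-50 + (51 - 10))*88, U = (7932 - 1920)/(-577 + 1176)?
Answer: -12825211/599 ≈ -21411.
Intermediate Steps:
U = 6012/599 ≈ 10.037
d = -792 (d = (-50 + 41)*88 = -9*88 = -792)
d + (-20609 - U) = -792 + (-20609 - 1*6012/599) = -792 + (-20609 - 6012/599) = -792 - 12350803/599 = -12825211/599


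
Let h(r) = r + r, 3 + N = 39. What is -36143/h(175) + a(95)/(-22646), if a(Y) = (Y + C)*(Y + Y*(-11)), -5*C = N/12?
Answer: -393553189/3963050 ≈ -99.306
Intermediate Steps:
N = 36 (N = -3 + 39 = 36)
C = -⅗ (C = -36/(5*12) = -⅕*3 = -⅗ ≈ -0.60000)
a(Y) = -10*Y*(-⅗ + Y) (a(Y) = (Y - ⅗)*(Y + Y*(-11)) = (-⅗ + Y)*(Y - 11*Y) = (-⅗ + Y)*(-10*Y) = -10*Y*(-⅗ + Y))
h(r) = 2*r
-36143/h(175) + a(95)/(-22646) = -36143/(2*175) + (2*95*(3 - 5*95))/(-22646) = -36143/350 + (2*95*(3 - 475))*(-1/22646) = -36143*1/350 + (2*95*(-472))*(-1/22646) = -36143/350 - 89680*(-1/22646) = -36143/350 + 44840/11323 = -393553189/3963050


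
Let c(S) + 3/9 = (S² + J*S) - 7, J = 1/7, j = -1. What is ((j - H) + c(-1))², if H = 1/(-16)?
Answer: 6205081/112896 ≈ 54.963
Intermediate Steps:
H = -1/16 ≈ -0.062500
J = ⅐ (J = 1*(⅐) = ⅐ ≈ 0.14286)
c(S) = -22/3 + S² + S/7 (c(S) = -⅓ + ((S² + S/7) - 7) = -⅓ + (-7 + S² + S/7) = -22/3 + S² + S/7)
((j - H) + c(-1))² = ((-1 - 1*(-1/16)) + (-22/3 + (-1)² + (⅐)*(-1)))² = ((-1 + 1/16) + (-22/3 + 1 - ⅐))² = (-15/16 - 136/21)² = (-2491/336)² = 6205081/112896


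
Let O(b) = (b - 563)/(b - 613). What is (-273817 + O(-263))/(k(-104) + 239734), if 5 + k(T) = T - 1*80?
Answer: -119931433/104920710 ≈ -1.1431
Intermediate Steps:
O(b) = (-563 + b)/(-613 + b)
k(T) = -85 + T (k(T) = -5 + (T - 1*80) = -5 + (T - 80) = -5 + (-80 + T) = -85 + T)
(-273817 + O(-263))/(k(-104) + 239734) = (-273817 + (-563 - 263)/(-613 - 263))/((-85 - 104) + 239734) = (-273817 - 826/(-876))/(-189 + 239734) = (-273817 - 1/876*(-826))/239545 = (-273817 + 413/438)*(1/239545) = -119931433/438*1/239545 = -119931433/104920710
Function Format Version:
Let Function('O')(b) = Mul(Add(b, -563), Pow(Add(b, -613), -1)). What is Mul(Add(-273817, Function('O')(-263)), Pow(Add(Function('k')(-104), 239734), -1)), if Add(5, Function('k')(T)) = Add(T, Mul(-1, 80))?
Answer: Rational(-119931433, 104920710) ≈ -1.1431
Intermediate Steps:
Function('O')(b) = Mul(Pow(Add(-613, b), -1), Add(-563, b)) (Function('O')(b) = Mul(Add(-563, b), Pow(Add(-613, b), -1)) = Mul(Pow(Add(-613, b), -1), Add(-563, b)))
Function('k')(T) = Add(-85, T) (Function('k')(T) = Add(-5, Add(T, Mul(-1, 80))) = Add(-5, Add(T, -80)) = Add(-5, Add(-80, T)) = Add(-85, T))
Mul(Add(-273817, Function('O')(-263)), Pow(Add(Function('k')(-104), 239734), -1)) = Mul(Add(-273817, Mul(Pow(Add(-613, -263), -1), Add(-563, -263))), Pow(Add(Add(-85, -104), 239734), -1)) = Mul(Add(-273817, Mul(Pow(-876, -1), -826)), Pow(Add(-189, 239734), -1)) = Mul(Add(-273817, Mul(Rational(-1, 876), -826)), Pow(239545, -1)) = Mul(Add(-273817, Rational(413, 438)), Rational(1, 239545)) = Mul(Rational(-119931433, 438), Rational(1, 239545)) = Rational(-119931433, 104920710)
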